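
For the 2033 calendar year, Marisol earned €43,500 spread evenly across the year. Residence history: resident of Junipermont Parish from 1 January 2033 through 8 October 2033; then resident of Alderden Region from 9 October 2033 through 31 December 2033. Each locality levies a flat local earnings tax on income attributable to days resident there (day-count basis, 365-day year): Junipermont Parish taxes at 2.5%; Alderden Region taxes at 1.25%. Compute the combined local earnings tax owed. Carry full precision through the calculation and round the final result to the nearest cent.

Junipermont Parish, 1 January – 8 October 2033: 281 days → €43,500 × 2.5% × 281/365 = €837.2260
Alderden Region, 9 October – 31 December 2033: 84 days → €43,500 × 1.25% × 84/365 = €125.1370
Total = €962.3630

€962.36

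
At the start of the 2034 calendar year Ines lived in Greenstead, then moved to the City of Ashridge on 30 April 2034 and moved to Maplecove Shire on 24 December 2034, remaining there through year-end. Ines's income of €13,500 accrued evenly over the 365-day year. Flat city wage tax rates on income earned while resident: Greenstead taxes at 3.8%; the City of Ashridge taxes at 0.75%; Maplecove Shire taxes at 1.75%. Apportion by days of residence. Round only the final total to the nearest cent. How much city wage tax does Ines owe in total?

€238.45

Greenstead, 1 January – 29 April 2034: 119 days → €13,500 × 3.8% × 119/365 = €167.2521
The City of Ashridge, 30 April – 23 December 2034: 238 days → €13,500 × 0.75% × 238/365 = €66.0205
Maplecove Shire, 24 December – 31 December 2034: 8 days → €13,500 × 1.75% × 8/365 = €5.1781
Total = €238.4507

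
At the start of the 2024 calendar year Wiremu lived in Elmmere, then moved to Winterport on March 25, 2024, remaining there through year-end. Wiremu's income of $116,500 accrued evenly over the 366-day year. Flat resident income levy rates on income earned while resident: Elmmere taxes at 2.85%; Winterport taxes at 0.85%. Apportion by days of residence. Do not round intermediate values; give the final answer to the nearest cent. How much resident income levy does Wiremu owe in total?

$1,525.00

Elmmere, January 1 – March 24, 2024: 84 days → $116,500 × 2.85% × 84/366 = $762.0246
Winterport, March 25 – December 31, 2024: 282 days → $116,500 × 0.85% × 282/366 = $762.9795
Total = $1,525.0041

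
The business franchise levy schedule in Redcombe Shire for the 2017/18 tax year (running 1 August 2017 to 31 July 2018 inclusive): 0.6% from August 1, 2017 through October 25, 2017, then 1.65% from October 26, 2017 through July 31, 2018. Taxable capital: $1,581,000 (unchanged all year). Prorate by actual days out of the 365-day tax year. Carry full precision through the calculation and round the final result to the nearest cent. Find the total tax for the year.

$22,175.15

August 1 – October 25, 2017: 86 days at 0.6% → $1,581,000 × 0.6% × 86/365 = $2,235.0575
October 26, 2017 – July 31, 2018: 279 days at 1.65% → $1,581,000 × 1.65% × 279/365 = $19,940.0918
Total = $22,175.1493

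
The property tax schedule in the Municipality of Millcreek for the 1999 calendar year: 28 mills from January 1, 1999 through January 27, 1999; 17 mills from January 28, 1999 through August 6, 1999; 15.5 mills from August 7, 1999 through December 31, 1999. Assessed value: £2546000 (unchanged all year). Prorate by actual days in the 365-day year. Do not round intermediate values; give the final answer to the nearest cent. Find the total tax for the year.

January 1 – January 27, 1999: 27 days at 28 mills → £2546000 × 2.8% × 27/365 = £5273.3589
January 28 – August 6, 1999: 191 days at 17 mills → £2546000 × 1.7% × 191/365 = £22648.9370
August 7 – December 31, 1999: 147 days at 15.5 mills → £2546000 × 1.55% × 147/365 = £15893.3178
Total = £43815.6137

£43815.61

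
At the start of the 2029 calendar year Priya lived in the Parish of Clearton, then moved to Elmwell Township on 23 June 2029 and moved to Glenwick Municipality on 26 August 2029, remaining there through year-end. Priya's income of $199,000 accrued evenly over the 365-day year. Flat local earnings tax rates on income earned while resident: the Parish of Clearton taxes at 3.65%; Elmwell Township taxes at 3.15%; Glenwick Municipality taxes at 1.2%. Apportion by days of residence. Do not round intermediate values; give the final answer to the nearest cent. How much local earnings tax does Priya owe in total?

The Parish of Clearton, 1 January – 22 June 2029: 173 days → $199,000 × 3.65% × 173/365 = $3,442.7000
Elmwell Township, 23 June – 25 August 2029: 64 days → $199,000 × 3.15% × 64/365 = $1,099.1342
Glenwick Municipality, 26 August – 31 December 2029: 128 days → $199,000 × 1.2% × 128/365 = $837.4356
Total = $5,379.2699

$5,379.27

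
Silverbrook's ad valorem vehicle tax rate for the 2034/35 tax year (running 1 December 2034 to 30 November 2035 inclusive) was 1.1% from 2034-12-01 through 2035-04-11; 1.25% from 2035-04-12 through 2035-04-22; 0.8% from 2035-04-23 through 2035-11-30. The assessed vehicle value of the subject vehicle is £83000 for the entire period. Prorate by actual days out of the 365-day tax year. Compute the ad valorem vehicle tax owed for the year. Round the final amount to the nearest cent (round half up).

£765.31

2034-12-01 to 2035-04-11: 132 days at 1.1% → £83000 × 1.1% × 132/365 = £330.1808
2035-04-12 to 2035-04-22: 11 days at 1.25% → £83000 × 1.25% × 11/365 = £31.2671
2035-04-23 to 2035-11-30: 222 days at 0.8% → £83000 × 0.8% × 222/365 = £403.8575
Total = £765.3055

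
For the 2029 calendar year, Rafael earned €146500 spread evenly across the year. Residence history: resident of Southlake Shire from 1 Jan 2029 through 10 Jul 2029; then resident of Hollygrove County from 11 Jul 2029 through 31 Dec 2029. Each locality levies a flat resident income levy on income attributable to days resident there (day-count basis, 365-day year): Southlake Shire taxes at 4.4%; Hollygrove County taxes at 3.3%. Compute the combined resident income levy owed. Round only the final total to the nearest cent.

Southlake Shire, 1 Jan – 10 Jul 2029: 191 days → €146500 × 4.4% × 191/365 = €3373.1123
Hollygrove County, 11 Jul – 31 Dec 2029: 174 days → €146500 × 3.3% × 174/365 = €2304.6658
Total = €5677.7781

€5677.78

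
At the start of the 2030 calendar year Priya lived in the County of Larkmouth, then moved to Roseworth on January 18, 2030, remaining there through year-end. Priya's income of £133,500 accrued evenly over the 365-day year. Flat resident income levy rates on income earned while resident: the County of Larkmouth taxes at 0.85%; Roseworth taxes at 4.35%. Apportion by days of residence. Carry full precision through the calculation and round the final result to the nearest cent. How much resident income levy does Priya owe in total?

£5,589.63

The County of Larkmouth, January 1 – January 17, 2030: 17 days → £133,500 × 0.85% × 17/365 = £52.8514
Roseworth, January 18 – December 31, 2030: 348 days → £133,500 × 4.35% × 348/365 = £5,536.7753
Total = £5,589.6267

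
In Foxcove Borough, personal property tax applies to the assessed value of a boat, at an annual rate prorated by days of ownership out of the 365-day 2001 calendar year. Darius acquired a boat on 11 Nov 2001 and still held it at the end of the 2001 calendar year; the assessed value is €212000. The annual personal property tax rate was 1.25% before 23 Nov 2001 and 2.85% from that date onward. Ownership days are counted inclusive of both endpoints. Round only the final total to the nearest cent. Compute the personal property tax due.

€732.71

11 Nov – 22 Nov 2001: 12 days at 1.25% → €212000 × 1.25% × 12/365 = €87.1233
23 Nov – 31 Dec 2001: 39 days at 2.85% → €212000 × 2.85% × 39/365 = €645.5836
Total = €732.7068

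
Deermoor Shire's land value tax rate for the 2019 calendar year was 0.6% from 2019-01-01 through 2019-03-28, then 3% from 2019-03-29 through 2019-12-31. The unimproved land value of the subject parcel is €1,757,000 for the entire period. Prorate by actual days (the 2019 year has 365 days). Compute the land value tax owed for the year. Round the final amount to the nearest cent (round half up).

€42,659.00

2019-01-01 to 2019-03-28: 87 days at 0.6% → €1,757,000 × 0.6% × 87/365 = €2,512.7507
2019-03-29 to 2019-12-31: 278 days at 3% → €1,757,000 × 3% × 278/365 = €40,146.2466
Total = €42,658.9973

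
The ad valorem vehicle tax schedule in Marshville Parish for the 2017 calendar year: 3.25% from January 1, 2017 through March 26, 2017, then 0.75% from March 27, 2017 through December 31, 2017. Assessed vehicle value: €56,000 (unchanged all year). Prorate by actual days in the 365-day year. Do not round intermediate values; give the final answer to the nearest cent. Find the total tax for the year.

€746.03

January 1 – March 26, 2017: 85 days at 3.25% → €56,000 × 3.25% × 85/365 = €423.8356
March 27 – December 31, 2017: 280 days at 0.75% → €56,000 × 0.75% × 280/365 = €322.1918
Total = €746.0274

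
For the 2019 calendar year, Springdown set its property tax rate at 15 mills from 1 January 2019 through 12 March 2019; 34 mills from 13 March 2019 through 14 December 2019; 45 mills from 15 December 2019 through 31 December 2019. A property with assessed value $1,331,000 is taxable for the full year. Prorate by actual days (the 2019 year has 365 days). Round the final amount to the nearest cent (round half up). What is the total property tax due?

1 January – 12 March 2019: 71 days at 15 mills → $1,331,000 × 1.5% × 71/365 = $3,883.6027
13 March – 14 December 2019: 277 days at 34 mills → $1,331,000 × 3.4% × 277/365 = $34,343.4466
15 December – 31 December 2019: 17 days at 45 mills → $1,331,000 × 4.5% × 17/365 = $2,789.6301
Total = $41,016.6795

$41,016.68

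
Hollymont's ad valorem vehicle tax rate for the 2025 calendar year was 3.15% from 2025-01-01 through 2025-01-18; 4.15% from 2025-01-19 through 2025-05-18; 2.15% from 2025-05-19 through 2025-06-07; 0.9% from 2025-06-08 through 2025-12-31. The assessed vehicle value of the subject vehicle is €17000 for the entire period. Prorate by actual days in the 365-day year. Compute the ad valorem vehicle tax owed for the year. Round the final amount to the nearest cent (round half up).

€365.15

2025-01-01 to 2025-01-18: 18 days at 3.15% → €17000 × 3.15% × 18/365 = €26.4082
2025-01-19 to 2025-05-18: 120 days at 4.15% → €17000 × 4.15% × 120/365 = €231.9452
2025-05-19 to 2025-06-07: 20 days at 2.15% → €17000 × 2.15% × 20/365 = €20.0274
2025-06-08 to 2025-12-31: 207 days at 0.9% → €17000 × 0.9% × 207/365 = €86.7699
Total = €365.1507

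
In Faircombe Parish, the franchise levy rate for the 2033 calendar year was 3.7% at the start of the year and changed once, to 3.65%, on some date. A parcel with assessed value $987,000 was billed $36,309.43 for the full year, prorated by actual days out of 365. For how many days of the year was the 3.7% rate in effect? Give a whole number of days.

Let d = days at the first rate; then 365 − d days at the second rate.
$987,000 × [3.7%·d + 3.65%·(365−d)] / 365 = $36,309.43
Solving gives d = 210, so the new rate took effect on 30 Jul 2033.

210 days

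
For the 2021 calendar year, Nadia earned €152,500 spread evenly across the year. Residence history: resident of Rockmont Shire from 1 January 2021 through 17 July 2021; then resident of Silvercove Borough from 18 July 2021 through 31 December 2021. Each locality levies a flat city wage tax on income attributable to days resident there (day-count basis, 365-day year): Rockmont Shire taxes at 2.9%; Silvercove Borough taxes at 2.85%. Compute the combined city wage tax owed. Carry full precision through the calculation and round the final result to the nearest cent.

€4,387.61

Rockmont Shire, 1 January – 17 July 2021: 198 days → €152,500 × 2.9% × 198/365 = €2,399.0548
Silvercove Borough, 18 July – 31 December 2021: 167 days → €152,500 × 2.85% × 167/365 = €1,988.5582
Total = €4,387.6130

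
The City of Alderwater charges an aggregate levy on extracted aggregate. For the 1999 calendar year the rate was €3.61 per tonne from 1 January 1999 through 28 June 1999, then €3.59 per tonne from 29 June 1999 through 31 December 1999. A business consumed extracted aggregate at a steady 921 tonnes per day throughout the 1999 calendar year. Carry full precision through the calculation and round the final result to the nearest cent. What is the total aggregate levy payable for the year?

1 January – 28 June 1999: 179 days × 921 tonnes/day = 164,859 tonnes at €3.61/tonne → €595140.99
29 June – 31 December 1999: 186 days × 921 tonnes/day = 171,306 tonnes at €3.59/tonne → €614988.54

€1210129.53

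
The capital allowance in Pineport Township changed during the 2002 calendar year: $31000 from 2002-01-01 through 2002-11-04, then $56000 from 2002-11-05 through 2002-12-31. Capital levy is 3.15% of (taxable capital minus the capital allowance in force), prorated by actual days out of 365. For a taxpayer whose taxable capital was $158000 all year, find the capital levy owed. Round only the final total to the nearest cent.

2002-01-01 to 2002-11-04: 308 days, exemption $31000 → ($158000 − $31000) × 3.15% × 308/365 = $3375.7644
2002-11-05 to 2002-12-31: 57 days, exemption $56000 → ($158000 − $56000) × 3.15% × 57/365 = $501.7562
Total = $3877.5205

$3877.52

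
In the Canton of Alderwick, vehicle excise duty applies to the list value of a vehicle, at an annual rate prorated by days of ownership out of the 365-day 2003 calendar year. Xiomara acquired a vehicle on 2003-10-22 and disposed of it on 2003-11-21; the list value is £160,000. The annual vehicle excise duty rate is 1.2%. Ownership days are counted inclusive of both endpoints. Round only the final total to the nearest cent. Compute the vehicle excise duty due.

£163.07

Days held (2003-10-22 to 2003-11-21): 31 out of 365
Tax = £160,000 × 1.2% × 31/365 = £163.0685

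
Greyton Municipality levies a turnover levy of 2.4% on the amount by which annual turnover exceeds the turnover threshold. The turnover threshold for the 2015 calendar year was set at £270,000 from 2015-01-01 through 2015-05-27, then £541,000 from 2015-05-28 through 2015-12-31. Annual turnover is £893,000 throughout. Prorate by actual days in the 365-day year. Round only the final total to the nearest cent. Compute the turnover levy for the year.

2015-01-01 to 2015-05-27: 147 days, exemption £270,000 → (£893,000 − £270,000) × 2.4% × 147/365 = £6,021.7644
2015-05-28 to 2015-12-31: 218 days, exemption £541,000 → (£893,000 − £541,000) × 2.4% × 218/365 = £5,045.6548
Total = £11,067.4192

£11,067.42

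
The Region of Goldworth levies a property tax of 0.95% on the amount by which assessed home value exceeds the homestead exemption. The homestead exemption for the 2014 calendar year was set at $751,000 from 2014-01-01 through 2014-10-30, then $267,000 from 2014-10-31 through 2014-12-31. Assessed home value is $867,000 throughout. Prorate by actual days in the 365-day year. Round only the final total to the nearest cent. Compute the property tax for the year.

$1,883.03

2014-01-01 to 2014-10-30: 303 days, exemption $751,000 → ($867,000 − $751,000) × 0.95% × 303/365 = $914.8110
2014-10-31 to 2014-12-31: 62 days, exemption $267,000 → ($867,000 − $267,000) × 0.95% × 62/365 = $968.2192
Total = $1,883.0301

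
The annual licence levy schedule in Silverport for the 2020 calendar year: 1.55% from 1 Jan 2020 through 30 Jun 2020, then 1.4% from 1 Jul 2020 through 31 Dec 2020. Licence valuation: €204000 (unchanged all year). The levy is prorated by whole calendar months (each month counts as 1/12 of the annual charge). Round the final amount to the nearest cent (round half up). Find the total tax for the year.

1 Jan – 30 Jun 2020: 6 months at 1.55% → €204000 × 1.55% × 6/12 = €1581.0000
1 Jul – 31 Dec 2020: 6 months at 1.4% → €204000 × 1.4% × 6/12 = €1428.0000
Total = €3009.0000

€3009.00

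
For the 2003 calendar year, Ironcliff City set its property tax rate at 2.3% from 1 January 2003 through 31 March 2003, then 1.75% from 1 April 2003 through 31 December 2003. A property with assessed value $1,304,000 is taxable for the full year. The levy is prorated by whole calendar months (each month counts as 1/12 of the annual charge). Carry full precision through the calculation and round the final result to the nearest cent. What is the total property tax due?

$24,613.00

1 January – 31 March 2003: 3 months at 2.3% → $1,304,000 × 2.3% × 3/12 = $7,498.0000
1 April – 31 December 2003: 9 months at 1.75% → $1,304,000 × 1.75% × 9/12 = $17,115.0000
Total = $24,613.0000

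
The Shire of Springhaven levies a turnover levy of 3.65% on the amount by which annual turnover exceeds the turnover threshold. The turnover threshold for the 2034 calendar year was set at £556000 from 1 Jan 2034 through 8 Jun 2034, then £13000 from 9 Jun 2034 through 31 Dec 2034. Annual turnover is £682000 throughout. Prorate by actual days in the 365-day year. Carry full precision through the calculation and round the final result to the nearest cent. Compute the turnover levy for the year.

1 Jan – 8 Jun 2034: 159 days, exemption £556000 → (£682000 − £556000) × 3.65% × 159/365 = £2003.4000
9 Jun – 31 Dec 2034: 206 days, exemption £13000 → (£682000 − £13000) × 3.65% × 206/365 = £13781.4000
Total = £15784.8000

£15784.80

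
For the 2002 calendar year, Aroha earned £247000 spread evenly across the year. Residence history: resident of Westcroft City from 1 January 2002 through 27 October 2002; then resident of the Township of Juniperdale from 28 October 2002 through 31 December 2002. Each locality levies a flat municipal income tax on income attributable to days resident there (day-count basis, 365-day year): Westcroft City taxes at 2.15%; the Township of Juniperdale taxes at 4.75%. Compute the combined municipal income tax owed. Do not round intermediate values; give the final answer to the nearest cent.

Westcroft City, 1 January – 27 October 2002: 300 days → £247000 × 2.15% × 300/365 = £4364.7945
The Township of Juniperdale, 28 October – 31 December 2002: 65 days → £247000 × 4.75% × 65/365 = £2089.3493
Total = £6454.1438

£6454.14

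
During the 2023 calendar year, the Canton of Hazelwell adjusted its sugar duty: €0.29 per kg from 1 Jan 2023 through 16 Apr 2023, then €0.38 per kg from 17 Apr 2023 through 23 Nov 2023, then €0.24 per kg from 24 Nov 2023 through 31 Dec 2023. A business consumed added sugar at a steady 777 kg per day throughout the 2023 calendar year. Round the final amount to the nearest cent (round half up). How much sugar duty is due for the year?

1 Jan – 16 Apr 2023: 106 days × 777 kg/day = 82,362 kg at €0.29/kg → €23,884.98
17 Apr – 23 Nov 2023: 221 days × 777 kg/day = 171,717 kg at €0.38/kg → €65,252.46
24 Nov – 31 Dec 2023: 38 days × 777 kg/day = 29,526 kg at €0.24/kg → €7,086.24

€96,223.68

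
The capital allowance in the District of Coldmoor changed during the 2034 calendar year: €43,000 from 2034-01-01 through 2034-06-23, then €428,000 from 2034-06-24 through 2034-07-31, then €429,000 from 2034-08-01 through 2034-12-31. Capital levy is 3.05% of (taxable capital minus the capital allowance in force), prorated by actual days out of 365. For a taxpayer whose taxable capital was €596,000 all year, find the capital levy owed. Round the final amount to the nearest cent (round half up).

2034-01-01 to 2034-06-23: 174 days, exemption €43,000 → (€596,000 − €43,000) × 3.05% × 174/365 = €8,040.4685
2034-06-24 to 2034-07-31: 38 days, exemption €428,000 → (€596,000 − €428,000) × 3.05% × 38/365 = €533.4575
2034-08-01 to 2034-12-31: 153 days, exemption €429,000 → (€596,000 − €429,000) × 3.05% × 153/365 = €2,135.0836
Total = €10,709.0096

€10,709.01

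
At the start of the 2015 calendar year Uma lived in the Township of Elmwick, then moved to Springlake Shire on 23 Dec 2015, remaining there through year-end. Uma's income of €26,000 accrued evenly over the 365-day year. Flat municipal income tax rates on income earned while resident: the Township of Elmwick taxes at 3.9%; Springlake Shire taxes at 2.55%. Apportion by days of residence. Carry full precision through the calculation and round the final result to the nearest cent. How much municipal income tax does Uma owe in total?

€1,005.35

The Township of Elmwick, 1 Jan – 22 Dec 2015: 356 days → €26,000 × 3.9% × 356/365 = €988.9973
Springlake Shire, 23 Dec – 31 Dec 2015: 9 days → €26,000 × 2.55% × 9/365 = €16.3479
Total = €1,005.3452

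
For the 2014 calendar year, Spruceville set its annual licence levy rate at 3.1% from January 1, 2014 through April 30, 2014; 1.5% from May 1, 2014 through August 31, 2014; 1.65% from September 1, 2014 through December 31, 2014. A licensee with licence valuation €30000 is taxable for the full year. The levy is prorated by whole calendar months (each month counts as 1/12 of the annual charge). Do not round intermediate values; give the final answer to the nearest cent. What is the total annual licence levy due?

January 1 – April 30, 2014: 4 months at 3.1% → €30000 × 3.1% × 4/12 = €310.0000
May 1 – August 31, 2014: 4 months at 1.5% → €30000 × 1.5% × 4/12 = €150.0000
September 1 – December 31, 2014: 4 months at 1.65% → €30000 × 1.65% × 4/12 = €165.0000
Total = €625.0000

€625.00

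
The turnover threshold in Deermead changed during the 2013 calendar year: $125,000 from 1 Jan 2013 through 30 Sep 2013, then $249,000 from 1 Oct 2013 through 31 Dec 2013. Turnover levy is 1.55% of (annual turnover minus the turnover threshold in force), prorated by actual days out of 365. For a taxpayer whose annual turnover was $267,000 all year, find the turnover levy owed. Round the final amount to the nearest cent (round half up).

1 Jan – 30 Sep 2013: 273 days, exemption $125,000 → ($267,000 − $125,000) × 1.55% × 273/365 = $1,646.2274
1 Oct – 31 Dec 2013: 92 days, exemption $249,000 → ($267,000 − $249,000) × 1.55% × 92/365 = $70.3233
Total = $1,716.5507

$1,716.55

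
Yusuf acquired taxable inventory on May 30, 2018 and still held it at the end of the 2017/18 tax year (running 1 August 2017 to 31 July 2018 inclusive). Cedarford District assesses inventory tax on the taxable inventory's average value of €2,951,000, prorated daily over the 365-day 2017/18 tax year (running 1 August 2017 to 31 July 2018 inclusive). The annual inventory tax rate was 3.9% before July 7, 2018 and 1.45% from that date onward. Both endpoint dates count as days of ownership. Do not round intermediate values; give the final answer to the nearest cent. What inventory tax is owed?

€14,912.66

May 30 – July 6, 2018: 38 days at 3.9% → €2,951,000 × 3.9% × 38/365 = €11,981.8685
July 7 – July 31, 2018: 25 days at 1.45% → €2,951,000 × 1.45% × 25/365 = €2,930.7877
Total = €14,912.6562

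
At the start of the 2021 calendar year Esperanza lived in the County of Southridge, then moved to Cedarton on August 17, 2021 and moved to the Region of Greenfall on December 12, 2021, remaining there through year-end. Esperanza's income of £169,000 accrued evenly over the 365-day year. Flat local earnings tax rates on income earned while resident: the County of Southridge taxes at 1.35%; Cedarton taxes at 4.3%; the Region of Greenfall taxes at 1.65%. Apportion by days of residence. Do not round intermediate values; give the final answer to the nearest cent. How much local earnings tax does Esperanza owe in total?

£3,907.37

The County of Southridge, January 1 – August 16, 2021: 228 days → £169,000 × 1.35% × 228/365 = £1,425.1562
Cedarton, August 17 – December 11, 2021: 117 days → £169,000 × 4.3% × 117/365 = £2,329.4219
The Region of Greenfall, December 12 – December 31, 2021: 20 days → £169,000 × 1.65% × 20/365 = £152.7945
Total = £3,907.3726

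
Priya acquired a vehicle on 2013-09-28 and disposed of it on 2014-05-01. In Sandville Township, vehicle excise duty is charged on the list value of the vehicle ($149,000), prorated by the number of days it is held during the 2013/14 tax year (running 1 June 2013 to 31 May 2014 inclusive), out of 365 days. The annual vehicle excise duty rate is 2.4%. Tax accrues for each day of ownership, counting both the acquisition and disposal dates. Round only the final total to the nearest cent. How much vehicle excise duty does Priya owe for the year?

$2,116.21

Days held (2013-09-28 to 2014-05-01): 216 out of 365
Tax = $149,000 × 2.4% × 216/365 = $2,116.2082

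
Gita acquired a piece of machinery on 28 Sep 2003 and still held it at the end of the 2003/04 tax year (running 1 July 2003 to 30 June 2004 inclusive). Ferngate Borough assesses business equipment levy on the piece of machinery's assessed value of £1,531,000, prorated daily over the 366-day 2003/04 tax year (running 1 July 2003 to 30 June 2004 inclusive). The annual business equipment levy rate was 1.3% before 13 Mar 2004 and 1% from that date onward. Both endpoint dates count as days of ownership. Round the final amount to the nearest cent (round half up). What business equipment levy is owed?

£13,682.79

28 Sep 2003 – 12 Mar 2004: 167 days at 1.3% → £1,531,000 × 1.3% × 167/366 = £9,081.4235
13 Mar – 30 Jun 2004: 110 days at 1% → £1,531,000 × 1% × 110/366 = £4,601.3661
Total = £13,682.7896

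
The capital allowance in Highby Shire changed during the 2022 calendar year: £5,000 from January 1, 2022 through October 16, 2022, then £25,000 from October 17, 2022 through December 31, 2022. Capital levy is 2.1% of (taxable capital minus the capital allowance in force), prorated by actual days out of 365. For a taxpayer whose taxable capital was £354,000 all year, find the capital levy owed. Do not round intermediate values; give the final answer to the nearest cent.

January 1 – October 16, 2022: 289 days, exemption £5,000 → (£354,000 − £5,000) × 2.1% × 289/365 = £5,802.9616
October 17 – December 31, 2022: 76 days, exemption £25,000 → (£354,000 − £25,000) × 2.1% × 76/365 = £1,438.5863
Total = £7,241.5479

£7,241.55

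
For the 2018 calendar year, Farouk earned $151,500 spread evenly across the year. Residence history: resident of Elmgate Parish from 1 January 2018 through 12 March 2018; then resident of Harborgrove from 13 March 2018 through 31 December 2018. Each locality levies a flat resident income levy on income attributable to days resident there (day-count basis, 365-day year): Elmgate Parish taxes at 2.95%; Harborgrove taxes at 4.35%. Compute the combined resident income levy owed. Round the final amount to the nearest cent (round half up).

$6,177.67

Elmgate Parish, 1 January – 12 March 2018: 71 days → $151,500 × 2.95% × 71/365 = $869.3610
Harborgrove, 13 March – 31 December 2018: 294 days → $151,500 × 4.35% × 294/365 = $5,308.3110
Total = $6,177.6719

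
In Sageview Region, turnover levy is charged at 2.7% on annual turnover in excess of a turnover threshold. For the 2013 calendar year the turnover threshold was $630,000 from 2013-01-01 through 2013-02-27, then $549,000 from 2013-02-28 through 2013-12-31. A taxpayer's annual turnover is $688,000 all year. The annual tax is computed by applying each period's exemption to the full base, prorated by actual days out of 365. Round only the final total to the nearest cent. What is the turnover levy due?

2013-01-01 to 2013-02-27: 58 days, exemption $630,000 → ($688,000 − $630,000) × 2.7% × 58/365 = $248.8438
2013-02-28 to 2013-12-31: 307 days, exemption $549,000 → ($688,000 − $549,000) × 2.7% × 307/365 = $3,156.6329
Total = $3,405.4767

$3,405.48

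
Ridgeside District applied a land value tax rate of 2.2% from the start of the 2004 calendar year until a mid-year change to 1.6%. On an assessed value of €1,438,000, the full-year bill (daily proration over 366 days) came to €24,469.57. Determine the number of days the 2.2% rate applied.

Let d = days at the first rate; then 366 − d days at the second rate.
€1,438,000 × [2.2%·d + 1.6%·(366−d)] / 366 = €24,469.57
Solving gives d = 62, so the new rate took effect on March 3, 2004.

62 days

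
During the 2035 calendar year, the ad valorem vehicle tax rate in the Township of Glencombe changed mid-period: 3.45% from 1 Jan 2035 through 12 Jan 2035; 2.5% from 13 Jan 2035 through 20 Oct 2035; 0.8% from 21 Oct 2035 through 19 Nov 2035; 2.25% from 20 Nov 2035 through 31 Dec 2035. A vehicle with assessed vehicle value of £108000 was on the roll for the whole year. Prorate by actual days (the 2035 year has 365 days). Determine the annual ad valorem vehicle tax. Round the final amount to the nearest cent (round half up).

1 Jan – 12 Jan 2035: 12 days at 3.45% → £108000 × 3.45% × 12/365 = £122.4986
13 Jan – 20 Oct 2035: 281 days at 2.5% → £108000 × 2.5% × 281/365 = £2078.6301
21 Oct – 19 Nov 2035: 30 days at 0.8% → £108000 × 0.8% × 30/365 = £71.0137
20 Nov – 31 Dec 2035: 42 days at 2.25% → £108000 × 2.25% × 42/365 = £279.6164
Total = £2551.7589

£2551.76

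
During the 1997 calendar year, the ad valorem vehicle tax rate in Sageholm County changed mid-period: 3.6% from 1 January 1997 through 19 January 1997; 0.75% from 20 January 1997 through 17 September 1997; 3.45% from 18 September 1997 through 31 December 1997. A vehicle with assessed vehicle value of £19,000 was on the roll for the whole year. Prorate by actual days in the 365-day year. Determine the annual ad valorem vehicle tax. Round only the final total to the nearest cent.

£318.26

1 January – 19 January 1997: 19 days at 3.6% → £19,000 × 3.6% × 19/365 = £35.6055
20 January – 17 September 1997: 241 days at 0.75% → £19,000 × 0.75% × 241/365 = £94.0890
18 September – 31 December 1997: 105 days at 3.45% → £19,000 × 3.45% × 105/365 = £188.5685
Total = £318.2630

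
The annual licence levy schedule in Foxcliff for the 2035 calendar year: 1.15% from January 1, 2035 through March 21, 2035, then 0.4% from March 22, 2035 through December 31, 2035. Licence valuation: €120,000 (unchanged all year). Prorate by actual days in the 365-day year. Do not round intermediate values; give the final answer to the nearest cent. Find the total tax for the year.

January 1 – March 21, 2035: 80 days at 1.15% → €120,000 × 1.15% × 80/365 = €302.4658
March 22 – December 31, 2035: 285 days at 0.4% → €120,000 × 0.4% × 285/365 = €374.7945
Total = €677.2603

€677.26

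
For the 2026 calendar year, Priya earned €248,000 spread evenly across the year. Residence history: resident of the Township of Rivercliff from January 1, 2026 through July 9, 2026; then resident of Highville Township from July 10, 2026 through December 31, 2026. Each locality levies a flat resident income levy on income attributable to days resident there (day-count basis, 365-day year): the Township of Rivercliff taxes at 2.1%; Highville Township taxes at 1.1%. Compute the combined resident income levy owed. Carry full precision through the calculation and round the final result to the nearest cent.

The Township of Rivercliff, January 1 – July 9, 2026: 190 days → €248,000 × 2.1% × 190/365 = €2,711.0137
Highville Township, July 10 – December 31, 2026: 175 days → €248,000 × 1.1% × 175/365 = €1,307.9452
Total = €4,018.9589

€4,018.96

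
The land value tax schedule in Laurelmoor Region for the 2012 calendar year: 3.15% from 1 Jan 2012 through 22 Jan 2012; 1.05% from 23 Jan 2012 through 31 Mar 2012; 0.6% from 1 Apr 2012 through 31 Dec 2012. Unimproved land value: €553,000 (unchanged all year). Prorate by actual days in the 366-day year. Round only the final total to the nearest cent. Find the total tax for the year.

€4,634.77

1 Jan – 22 Jan 2012: 22 days at 3.15% → €553,000 × 3.15% × 22/366 = €1,047.0738
23 Jan – 31 Mar 2012: 69 days at 1.05% → €553,000 × 1.05% × 69/366 = €1,094.6680
1 Apr – 31 Dec 2012: 275 days at 0.6% → €553,000 × 0.6% × 275/366 = €2,493.0328
Total = €4,634.7746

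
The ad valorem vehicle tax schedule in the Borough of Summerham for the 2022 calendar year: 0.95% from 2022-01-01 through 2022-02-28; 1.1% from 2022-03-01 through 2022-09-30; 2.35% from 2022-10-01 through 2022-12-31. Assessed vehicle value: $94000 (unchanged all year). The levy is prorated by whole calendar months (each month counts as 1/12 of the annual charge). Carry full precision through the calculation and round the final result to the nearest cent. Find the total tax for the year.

$1304.25

2022-01-01 to 2022-02-28: 2 months at 0.95% → $94000 × 0.95% × 2/12 = $148.8333
2022-03-01 to 2022-09-30: 7 months at 1.1% → $94000 × 1.1% × 7/12 = $603.1667
2022-10-01 to 2022-12-31: 3 months at 2.35% → $94000 × 2.35% × 3/12 = $552.2500
Total = $1304.2500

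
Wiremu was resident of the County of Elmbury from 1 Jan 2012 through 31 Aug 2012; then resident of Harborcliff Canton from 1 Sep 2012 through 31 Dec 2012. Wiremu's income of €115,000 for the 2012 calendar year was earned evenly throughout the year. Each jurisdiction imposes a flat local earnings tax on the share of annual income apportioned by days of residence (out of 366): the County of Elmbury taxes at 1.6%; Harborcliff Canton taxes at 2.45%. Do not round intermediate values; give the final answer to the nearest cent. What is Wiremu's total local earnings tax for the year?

The County of Elmbury, 1 Jan – 31 Aug 2012: 244 days → €115,000 × 1.6% × 244/366 = €1,226.6667
Harborcliff Canton, 1 Sep – 31 Dec 2012: 122 days → €115,000 × 2.45% × 122/366 = €939.1667
Total = €2,165.8333

€2,165.83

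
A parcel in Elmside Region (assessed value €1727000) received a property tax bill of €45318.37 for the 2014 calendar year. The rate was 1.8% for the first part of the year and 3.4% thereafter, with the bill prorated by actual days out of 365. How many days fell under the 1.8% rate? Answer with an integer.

177 days

Let d = days at the first rate; then 365 − d days at the second rate.
€1727000 × [1.8%·d + 3.4%·(365−d)] / 365 = €45318.37
Solving gives d = 177, so the new rate took effect on 27 Jun 2014.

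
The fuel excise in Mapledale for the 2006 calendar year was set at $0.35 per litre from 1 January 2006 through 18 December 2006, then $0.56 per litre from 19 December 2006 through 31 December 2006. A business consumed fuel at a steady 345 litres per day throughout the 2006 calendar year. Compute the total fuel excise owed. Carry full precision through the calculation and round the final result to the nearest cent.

1 January – 18 December 2006: 352 days × 345 litres/day = 121,440 litres at $0.35/litre → $42504.00
19 December – 31 December 2006: 13 days × 345 litres/day = 4,485 litres at $0.56/litre → $2511.60

$45015.60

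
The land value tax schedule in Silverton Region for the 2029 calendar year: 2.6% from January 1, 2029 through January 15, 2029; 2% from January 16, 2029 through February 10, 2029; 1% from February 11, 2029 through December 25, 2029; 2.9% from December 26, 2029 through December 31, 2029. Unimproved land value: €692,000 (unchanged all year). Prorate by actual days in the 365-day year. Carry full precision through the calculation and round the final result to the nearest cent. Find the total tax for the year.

January 1 – January 15, 2029: 15 days at 2.6% → €692,000 × 2.6% × 15/365 = €739.3973
January 16 – February 10, 2029: 26 days at 2% → €692,000 × 2% × 26/365 = €985.8630
February 11 – December 25, 2029: 318 days at 1% → €692,000 × 1% × 318/365 = €6,028.9315
December 26 – December 31, 2029: 6 days at 2.9% → €692,000 × 2.9% × 6/365 = €329.8849
Total = €8,084.0767

€8,084.08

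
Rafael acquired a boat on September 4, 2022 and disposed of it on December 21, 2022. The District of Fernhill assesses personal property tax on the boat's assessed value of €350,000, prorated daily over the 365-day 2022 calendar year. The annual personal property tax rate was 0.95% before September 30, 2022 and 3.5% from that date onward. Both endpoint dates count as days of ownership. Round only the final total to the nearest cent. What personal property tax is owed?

September 4 – September 29, 2022: 26 days at 0.95% → €350,000 × 0.95% × 26/365 = €236.8493
September 30 – December 21, 2022: 83 days at 3.5% → €350,000 × 3.5% × 83/365 = €2,785.6164
Total = €3,022.4658

€3,022.47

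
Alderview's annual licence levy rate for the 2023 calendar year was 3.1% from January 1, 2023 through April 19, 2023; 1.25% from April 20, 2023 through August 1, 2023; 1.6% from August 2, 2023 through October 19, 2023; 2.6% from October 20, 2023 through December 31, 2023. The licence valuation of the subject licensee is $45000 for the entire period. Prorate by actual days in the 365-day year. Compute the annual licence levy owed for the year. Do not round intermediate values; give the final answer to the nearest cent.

$966.70

January 1 – April 19, 2023: 109 days at 3.1% → $45000 × 3.1% × 109/365 = $416.5890
April 20 – August 1, 2023: 104 days at 1.25% → $45000 × 1.25% × 104/365 = $160.2740
August 2 – October 19, 2023: 79 days at 1.6% → $45000 × 1.6% × 79/365 = $155.8356
October 20 – December 31, 2023: 73 days at 2.6% → $45000 × 2.6% × 73/365 = $234.0000
Total = $966.6986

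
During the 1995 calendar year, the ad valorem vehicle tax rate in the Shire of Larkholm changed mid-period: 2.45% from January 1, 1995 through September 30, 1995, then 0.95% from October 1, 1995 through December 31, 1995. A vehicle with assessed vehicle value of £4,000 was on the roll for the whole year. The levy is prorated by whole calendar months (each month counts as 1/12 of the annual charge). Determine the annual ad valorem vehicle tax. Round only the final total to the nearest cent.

£83.00

January 1 – September 30, 1995: 9 months at 2.45% → £4,000 × 2.45% × 9/12 = £73.5000
October 1 – December 31, 1995: 3 months at 0.95% → £4,000 × 0.95% × 3/12 = £9.5000
Total = £83.0000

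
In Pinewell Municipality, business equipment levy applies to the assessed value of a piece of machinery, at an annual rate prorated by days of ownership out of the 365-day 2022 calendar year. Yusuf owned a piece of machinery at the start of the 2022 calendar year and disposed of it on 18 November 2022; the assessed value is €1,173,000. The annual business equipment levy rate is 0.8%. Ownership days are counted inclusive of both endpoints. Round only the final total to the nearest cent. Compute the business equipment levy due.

Days held (1 January – 18 November 2022): 322 out of 365
Tax = €1,173,000 × 0.8% × 322/365 = €8,278.4877

€8,278.49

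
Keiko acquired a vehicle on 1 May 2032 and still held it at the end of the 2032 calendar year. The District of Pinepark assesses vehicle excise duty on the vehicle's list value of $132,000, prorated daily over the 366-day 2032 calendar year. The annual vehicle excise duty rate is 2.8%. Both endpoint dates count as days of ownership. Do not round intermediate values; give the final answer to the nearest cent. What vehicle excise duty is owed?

Days held (1 May – 31 Dec 2032): 245 out of 366
Tax = $132,000 × 2.8% × 245/366 = $2,474.0984

$2,474.10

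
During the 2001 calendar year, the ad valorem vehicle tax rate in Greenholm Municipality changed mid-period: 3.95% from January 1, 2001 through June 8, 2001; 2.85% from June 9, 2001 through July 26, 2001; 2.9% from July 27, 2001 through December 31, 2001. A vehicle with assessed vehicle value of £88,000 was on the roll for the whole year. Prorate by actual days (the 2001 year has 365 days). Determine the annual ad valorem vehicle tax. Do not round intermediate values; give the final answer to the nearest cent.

January 1 – June 8, 2001: 159 days at 3.95% → £88,000 × 3.95% × 159/365 = £1,514.2027
June 9 – July 26, 2001: 48 days at 2.85% → £88,000 × 2.85% × 48/365 = £329.8192
July 27 – December 31, 2001: 158 days at 2.9% → £88,000 × 2.9% × 158/365 = £1,104.7014
Total = £2,948.7233

£2,948.72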